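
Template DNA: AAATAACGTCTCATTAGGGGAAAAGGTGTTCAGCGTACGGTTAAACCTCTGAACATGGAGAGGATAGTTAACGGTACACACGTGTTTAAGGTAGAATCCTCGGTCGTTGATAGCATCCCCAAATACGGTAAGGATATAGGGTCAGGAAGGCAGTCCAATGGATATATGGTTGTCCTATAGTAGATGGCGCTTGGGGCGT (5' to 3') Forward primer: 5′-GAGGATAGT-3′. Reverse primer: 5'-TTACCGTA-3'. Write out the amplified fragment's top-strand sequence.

5'-GAGGATAGTTAACGGTACACACGTGTTTAAGGTAGAATCCTCGGTCGTTGATAGCATCCCCAAATACGGTAA-3'

Forward primer GAGGATAGT is found on the top strand at positions 60–68.
The reverse primer's reverse complement is TACGGTAA, which matches the template at positions 124–131.
The product is the template from position 60 through 131 (72 bp).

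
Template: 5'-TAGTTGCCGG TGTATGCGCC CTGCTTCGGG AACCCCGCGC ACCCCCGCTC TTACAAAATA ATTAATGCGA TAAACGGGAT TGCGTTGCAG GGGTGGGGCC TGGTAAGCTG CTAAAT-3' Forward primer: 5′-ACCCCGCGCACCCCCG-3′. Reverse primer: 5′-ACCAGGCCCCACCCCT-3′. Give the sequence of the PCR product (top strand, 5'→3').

5'-ACCCCGCGCACCCCCGCTCTTACAAAATAATTAATGCGATAAACGGGATTGCGTTGCAGGGGTGGGGCCTGGT-3'

Forward primer ACCCCGCGCACCCCCG is found on the top strand at positions 32–47.
The reverse primer's reverse complement is AGGGGTGGGGCCTGGT, which matches the template at positions 89–104.
The product is the template from position 32 through 104 (73 bp).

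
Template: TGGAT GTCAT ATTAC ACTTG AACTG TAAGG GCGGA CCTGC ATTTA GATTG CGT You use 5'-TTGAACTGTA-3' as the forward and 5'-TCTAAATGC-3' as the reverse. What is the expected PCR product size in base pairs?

Scanning the template, TTGAACTGTA occurs at positions 18–27; this primer anneals to the bottom strand there with its 3' end pointing downstream.
The reverse primer's reverse complement is GCATTTAGA, which matches the template at positions 39–47.
Product length = (reverse-primer end) − (forward-primer start) + 1 = 47 − 18 + 1 = 30 bp.

30 bp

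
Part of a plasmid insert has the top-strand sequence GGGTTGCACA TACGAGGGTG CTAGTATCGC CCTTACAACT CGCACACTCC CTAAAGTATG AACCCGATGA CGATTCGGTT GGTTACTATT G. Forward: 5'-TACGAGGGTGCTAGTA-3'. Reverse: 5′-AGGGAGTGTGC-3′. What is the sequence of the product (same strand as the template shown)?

The forward primer matches the template at positions 11–26.
The reverse primer's reverse complement is GCACACTCCCT, which matches the template at positions 42–52.
The product is the template from position 11 through 52 (42 bp).

5'-TACGAGGGTGCTAGTATCGCCCTTACAACTCGCACACTCCCT-3'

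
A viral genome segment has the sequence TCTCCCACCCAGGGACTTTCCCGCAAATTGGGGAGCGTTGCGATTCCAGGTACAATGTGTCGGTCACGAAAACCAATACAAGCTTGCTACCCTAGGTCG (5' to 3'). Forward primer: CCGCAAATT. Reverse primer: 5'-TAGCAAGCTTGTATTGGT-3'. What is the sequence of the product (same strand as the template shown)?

Forward primer CCGCAAATT is found on the top strand at positions 21–29.
Taking the reverse complement of TAGCAAGCTTGTATTGGT gives ACCAATACAAGCTTGCTA, found at positions 72–89 on the template; the primer anneals here to the top strand with its 3' end pointing upstream.
The product is the template from position 21 through 89 (69 bp).

5'-CCGCAAATTGGGGAGCGTTGCGATTCCAGGTACAATGTGTCGGTCACGAAAACCAATACAAGCTTGCTA-3'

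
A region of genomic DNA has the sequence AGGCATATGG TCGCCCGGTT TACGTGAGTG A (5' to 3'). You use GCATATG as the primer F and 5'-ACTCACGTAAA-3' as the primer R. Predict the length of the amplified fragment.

27 bp

Forward primer GCATATG is found on the top strand at positions 3–9.
Reverse complement of the reverse primer: TTTACGTGAGT. This occurs on the top strand at positions 19–29.
The product runs from position 3 to position 29, so its length is 29 − 3 + 1 = 27 bp.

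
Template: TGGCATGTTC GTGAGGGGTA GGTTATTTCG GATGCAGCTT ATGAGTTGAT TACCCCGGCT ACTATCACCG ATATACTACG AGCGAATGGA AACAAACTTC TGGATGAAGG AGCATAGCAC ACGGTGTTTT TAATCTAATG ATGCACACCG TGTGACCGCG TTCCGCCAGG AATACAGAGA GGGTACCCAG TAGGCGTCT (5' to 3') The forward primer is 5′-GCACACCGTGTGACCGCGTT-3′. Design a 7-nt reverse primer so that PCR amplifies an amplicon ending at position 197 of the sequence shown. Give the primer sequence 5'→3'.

5'-ACGCCTA-3'

The forward primer binds at positions 143–162; the product's 3' end on the top strand is position 197.
The reverse primer anneals to the top strand over positions 191–197, i.e. to TAGGCGT.
Its sequence written 5'→3' is the reverse complement: ACGCCTA.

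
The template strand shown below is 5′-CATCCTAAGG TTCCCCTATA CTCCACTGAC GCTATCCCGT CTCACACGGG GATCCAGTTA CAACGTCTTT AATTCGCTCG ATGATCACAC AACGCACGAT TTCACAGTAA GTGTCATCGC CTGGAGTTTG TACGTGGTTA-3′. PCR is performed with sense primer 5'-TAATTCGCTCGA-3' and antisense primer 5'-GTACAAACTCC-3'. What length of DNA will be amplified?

The forward primer matches the template at positions 70–81.
Reverse complement of the reverse primer: GGAGTTTGTAC. This occurs on the top strand at positions 123–133.
Product length = (reverse-primer end) − (forward-primer start) + 1 = 133 − 70 + 1 = 64 bp.

64 bp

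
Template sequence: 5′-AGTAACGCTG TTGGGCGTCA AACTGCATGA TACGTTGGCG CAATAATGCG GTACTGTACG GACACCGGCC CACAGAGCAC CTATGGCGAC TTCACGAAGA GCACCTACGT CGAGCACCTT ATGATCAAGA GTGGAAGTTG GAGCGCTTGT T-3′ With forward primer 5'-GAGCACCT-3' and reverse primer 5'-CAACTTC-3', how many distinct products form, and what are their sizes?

The forward primer GAGCACCT matches the top strand at positions 75–82, 99–106, 112–119.
The reverse primer's reverse complement is GAAGTTG, matching at positions 134–140.
Each forward site pairs with the reverse site to give a product ending at position 140: sizes 66, 42, 29 bp.

Three products: 66 bp, 42 bp, 29 bp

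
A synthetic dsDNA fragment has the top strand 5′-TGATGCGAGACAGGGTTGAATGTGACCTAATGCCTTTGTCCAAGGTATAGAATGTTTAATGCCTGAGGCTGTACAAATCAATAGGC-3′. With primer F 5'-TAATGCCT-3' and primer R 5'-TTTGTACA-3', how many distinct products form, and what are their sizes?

The forward primer TAATGCCT matches the top strand at positions 28–35, 57–64.
The reverse primer's reverse complement is TGTACAAA, matching at positions 70–77.
Each forward site pairs with the reverse site to give a product ending at position 77: sizes 50, 21 bp.

Two products: 50 bp, 21 bp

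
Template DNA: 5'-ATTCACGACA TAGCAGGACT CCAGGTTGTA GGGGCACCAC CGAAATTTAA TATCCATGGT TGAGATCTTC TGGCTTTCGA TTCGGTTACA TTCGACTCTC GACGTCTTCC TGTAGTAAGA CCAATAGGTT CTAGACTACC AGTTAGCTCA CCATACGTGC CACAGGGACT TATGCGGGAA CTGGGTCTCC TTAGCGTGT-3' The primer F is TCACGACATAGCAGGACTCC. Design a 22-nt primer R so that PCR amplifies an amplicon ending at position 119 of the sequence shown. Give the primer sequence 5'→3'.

5'-CTTACTACAGGAAGACGTCGAG-3'

The forward primer binds at positions 3–22; the product's 3' end on the top strand is position 119.
The reverse primer anneals to the top strand over positions 98–119, i.e. to CTCGACGTCTTCCTGTAGTAAG.
Its sequence written 5'→3' is the reverse complement: CTTACTACAGGAAGACGTCGAG.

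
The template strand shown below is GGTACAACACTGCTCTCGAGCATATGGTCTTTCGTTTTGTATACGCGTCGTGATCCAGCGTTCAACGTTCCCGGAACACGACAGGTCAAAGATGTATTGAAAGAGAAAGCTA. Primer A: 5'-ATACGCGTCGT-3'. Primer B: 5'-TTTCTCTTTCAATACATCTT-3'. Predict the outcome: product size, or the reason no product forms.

Yes — a 68 bp product.

Primer A (ATACGCGTCGT) matches the top strand at positions 41–51; it acts as a forward primer.
Primer B's reverse complement is AAGATGTATTGAAAGAGAAA, matching the top strand at positions 89–108; it acts as a reverse primer.
The 3' ends face each other across positions 41–108, giving a 68 bp product.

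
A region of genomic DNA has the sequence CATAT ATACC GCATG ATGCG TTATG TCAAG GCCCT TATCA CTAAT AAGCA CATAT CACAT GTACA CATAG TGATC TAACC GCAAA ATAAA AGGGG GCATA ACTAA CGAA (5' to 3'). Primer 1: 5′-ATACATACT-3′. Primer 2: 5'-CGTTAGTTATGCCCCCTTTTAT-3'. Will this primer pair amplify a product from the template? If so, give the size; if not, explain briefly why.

Primer 1 (ATACATACT) does not match the top strand, and its reverse complement AGTATGTAT does not match either.
With no annealing site for primer 1, no amplification occurs.

No product — primer 1 has no binding site in the template.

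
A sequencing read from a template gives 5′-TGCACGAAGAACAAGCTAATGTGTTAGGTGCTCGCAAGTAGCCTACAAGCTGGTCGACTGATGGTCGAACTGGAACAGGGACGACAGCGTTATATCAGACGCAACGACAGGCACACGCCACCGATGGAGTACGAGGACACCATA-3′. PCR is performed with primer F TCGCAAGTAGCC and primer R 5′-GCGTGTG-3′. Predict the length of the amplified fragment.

Forward primer TCGCAAGTAGCC is found on the top strand at positions 32–43.
Reverse complement of the reverse primer: CACACGC. This occurs on the top strand at positions 112–118.
Amplicon spans positions 32–118: 87 bp.

87 bp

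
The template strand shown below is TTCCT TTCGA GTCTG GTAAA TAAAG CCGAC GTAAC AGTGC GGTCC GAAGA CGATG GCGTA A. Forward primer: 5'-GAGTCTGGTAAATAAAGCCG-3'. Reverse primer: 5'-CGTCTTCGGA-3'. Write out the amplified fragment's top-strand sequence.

5'-GAGTCTGGTAAATAAAGCCGACGTAACAGTGCGGTCCGAAGACG-3'

Forward primer GAGTCTGGTAAATAAAGCCG is found on the top strand at positions 9–28.
The reverse primer's reverse complement is TCCGAAGACG, which matches the template at positions 43–52.
The product is the template from position 9 through 52 (44 bp).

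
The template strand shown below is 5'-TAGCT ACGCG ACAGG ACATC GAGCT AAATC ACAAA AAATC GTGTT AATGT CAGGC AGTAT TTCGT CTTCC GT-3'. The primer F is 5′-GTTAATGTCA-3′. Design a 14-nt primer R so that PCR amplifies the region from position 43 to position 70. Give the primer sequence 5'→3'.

The product's 3' end on the top strand is position 70.
The reverse primer anneals to the top strand over positions 57–70, i.e. to GTATTTCGTCTTCC.
Its sequence written 5'→3' is the reverse complement: GGAAGACGAAATAC.

5'-GGAAGACGAAATAC-3'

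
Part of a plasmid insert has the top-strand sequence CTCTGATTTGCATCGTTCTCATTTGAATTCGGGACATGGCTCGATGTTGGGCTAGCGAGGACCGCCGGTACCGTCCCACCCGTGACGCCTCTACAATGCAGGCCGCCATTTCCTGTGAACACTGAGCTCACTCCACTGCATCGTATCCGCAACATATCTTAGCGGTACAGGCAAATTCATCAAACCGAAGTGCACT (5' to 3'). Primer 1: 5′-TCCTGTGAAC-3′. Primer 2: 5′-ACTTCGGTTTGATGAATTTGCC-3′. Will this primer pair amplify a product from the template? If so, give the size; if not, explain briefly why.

Primer 1 (TCCTGTGAAC) matches the top strand at positions 111–120; it acts as a forward primer.
Primer 2's reverse complement is GGCAAATTCATCAAACCGAAGT, matching the top strand at positions 170–191; it acts as a reverse primer.
The 3' ends face each other across positions 111–191, giving an 81 bp product.

Yes — an 81 bp product.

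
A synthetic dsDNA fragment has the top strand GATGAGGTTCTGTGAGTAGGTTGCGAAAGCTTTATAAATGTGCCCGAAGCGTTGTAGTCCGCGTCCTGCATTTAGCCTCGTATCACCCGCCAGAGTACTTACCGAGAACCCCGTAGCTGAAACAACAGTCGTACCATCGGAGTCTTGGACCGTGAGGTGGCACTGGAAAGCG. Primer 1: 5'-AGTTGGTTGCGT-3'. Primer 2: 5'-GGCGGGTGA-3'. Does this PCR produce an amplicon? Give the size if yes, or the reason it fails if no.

Primer 1 (AGTTGGTTGCGT) does not match the top strand, and its reverse complement ACGCAACCAACT does not match either.
With no annealing site for primer 1, no amplification occurs.

No product — primer 1 has no binding site in the template.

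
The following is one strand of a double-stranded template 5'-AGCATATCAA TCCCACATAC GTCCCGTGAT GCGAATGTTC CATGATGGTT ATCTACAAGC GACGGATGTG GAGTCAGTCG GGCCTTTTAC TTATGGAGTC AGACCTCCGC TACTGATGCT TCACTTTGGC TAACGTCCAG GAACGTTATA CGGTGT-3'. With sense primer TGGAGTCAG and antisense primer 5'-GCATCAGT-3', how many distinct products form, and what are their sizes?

Two products: 51 bp, 26 bp

The forward primer TGGAGTCAG matches the top strand at positions 69–77, 94–102.
The reverse primer's reverse complement is ACTGATGC, matching at positions 112–119.
Each forward site pairs with the reverse site to give a product ending at position 119: sizes 51, 26 bp.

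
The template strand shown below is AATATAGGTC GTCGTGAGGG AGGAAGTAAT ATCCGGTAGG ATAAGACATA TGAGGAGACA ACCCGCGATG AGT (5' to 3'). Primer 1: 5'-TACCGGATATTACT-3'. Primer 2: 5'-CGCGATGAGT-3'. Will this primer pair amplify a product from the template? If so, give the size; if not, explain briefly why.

Primer 1 (TACCGGATATTACT) has reverse complement AGTAATATCCGGTA, which matches the top strand at positions 25–38; primer 1 anneals to the top strand there with its 3' end pointing upstream toward position 25.
Primer 2 (CGCGATGAGT) matches the top strand directly at positions 64–73; it anneals to the bottom strand with its 3' end pointing downstream toward position 73.
The 3' ends diverge (primer 1 extends toward position 1, primer 2 toward position 73), so the primers never converge on a shared product.

No product — the primers' 3' ends point away from each other.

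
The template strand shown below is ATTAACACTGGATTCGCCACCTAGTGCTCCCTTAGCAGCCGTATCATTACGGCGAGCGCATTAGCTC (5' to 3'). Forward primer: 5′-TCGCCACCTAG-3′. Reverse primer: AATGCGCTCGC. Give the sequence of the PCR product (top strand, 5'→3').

The forward primer matches the template at positions 14–24.
The reverse primer's reverse complement is GCGAGCGCATT, which matches the template at positions 52–62.
The product is the template from position 14 through 62 (49 bp).

5'-TCGCCACCTAGTGCTCCCTTAGCAGCCGTATCATTACGGCGAGCGCATT-3'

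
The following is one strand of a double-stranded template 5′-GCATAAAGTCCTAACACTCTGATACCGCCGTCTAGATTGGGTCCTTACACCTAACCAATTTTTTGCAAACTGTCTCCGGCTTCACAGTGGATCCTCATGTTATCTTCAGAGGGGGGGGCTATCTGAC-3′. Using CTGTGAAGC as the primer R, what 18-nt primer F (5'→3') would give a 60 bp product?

5'-CCGTCTAGATTGGGTCCT-3'

The reverse primer's reverse complement GCTTCACAG matches the template at positions 79–87, so the product ends at position 87.
A 60 bp product then starts at position 87 − 60 + 1 = 28.
The forward primer is identical to the top strand there: CCGTCTAGATTGGGTCCT.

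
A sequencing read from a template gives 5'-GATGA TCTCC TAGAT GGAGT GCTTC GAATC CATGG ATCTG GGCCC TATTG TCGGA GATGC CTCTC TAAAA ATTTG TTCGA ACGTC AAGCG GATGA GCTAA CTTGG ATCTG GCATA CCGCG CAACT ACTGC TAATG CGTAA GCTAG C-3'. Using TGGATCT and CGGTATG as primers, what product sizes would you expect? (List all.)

The forward primer TGGATCT matches the top strand at positions 33–39, 103–109.
The reverse primer's reverse complement is CATACCG, matching at positions 112–118.
Each forward site pairs with the reverse site to give a product ending at position 118: sizes 86, 16 bp.

86 bp, 16 bp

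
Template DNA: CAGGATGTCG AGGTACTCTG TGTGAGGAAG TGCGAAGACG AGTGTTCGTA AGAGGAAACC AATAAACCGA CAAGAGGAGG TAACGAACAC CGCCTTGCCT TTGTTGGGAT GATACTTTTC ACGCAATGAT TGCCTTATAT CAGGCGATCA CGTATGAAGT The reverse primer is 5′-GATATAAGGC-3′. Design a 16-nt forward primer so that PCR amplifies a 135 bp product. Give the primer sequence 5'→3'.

The reverse primer's reverse complement GCCTTATATC matches the template at positions 132–141, so the product ends at position 141.
A 135 bp product then starts at position 141 − 135 + 1 = 7.
The forward primer is identical to the top strand there: GTCGAGGTACTCTGTG.

5'-GTCGAGGTACTCTGTG-3'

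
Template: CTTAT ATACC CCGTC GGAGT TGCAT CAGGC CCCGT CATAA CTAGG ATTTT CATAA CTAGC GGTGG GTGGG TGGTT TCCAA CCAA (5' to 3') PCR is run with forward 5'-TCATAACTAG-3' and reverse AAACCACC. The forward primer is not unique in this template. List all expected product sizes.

The forward primer TCATAACTAG matches the top strand at positions 35–44, 50–59.
The reverse primer's reverse complement is GGTGGTTT, matching at positions 69–76.
Each forward site pairs with the reverse site to give a product ending at position 76: sizes 42, 27 bp.

42 bp, 27 bp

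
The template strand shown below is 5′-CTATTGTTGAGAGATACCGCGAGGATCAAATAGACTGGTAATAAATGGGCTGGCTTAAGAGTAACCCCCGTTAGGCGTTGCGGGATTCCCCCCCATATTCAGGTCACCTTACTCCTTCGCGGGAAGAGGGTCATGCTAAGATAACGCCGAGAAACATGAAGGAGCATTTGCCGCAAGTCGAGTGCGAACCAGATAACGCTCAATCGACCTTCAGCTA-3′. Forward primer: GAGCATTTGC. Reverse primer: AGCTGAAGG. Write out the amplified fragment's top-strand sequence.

The forward primer matches the template at positions 162–171.
The reverse primer's reverse complement is CCTTCAGCT, which matches the template at positions 208–216.
The product is the template from position 162 through 216 (55 bp).

5'-GAGCATTTGCCGCAAGTCGAGTGCGAACCAGATAACGCTCAATCGACCTTCAGCT-3'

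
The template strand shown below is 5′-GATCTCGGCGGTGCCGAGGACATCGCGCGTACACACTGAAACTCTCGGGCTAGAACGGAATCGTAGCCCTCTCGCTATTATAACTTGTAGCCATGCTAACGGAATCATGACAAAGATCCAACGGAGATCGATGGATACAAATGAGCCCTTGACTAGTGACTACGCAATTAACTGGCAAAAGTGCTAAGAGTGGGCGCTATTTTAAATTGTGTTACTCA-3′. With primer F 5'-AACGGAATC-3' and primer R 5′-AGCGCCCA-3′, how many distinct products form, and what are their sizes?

The forward primer AACGGAATC matches the top strand at positions 54–62, 98–106.
The reverse primer's reverse complement is TGGGCGCT, matching at positions 191–198.
Each forward site pairs with the reverse site to give a product ending at position 198: sizes 145, 101 bp.

Two products: 145 bp, 101 bp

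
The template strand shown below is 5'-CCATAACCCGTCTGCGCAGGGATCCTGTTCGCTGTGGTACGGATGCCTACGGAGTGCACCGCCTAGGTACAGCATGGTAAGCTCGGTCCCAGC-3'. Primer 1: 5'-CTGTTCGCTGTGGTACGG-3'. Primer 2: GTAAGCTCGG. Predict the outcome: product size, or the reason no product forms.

No product — both primers anneal to the same strand and extend in the same direction.

Primer 1 (CTGTTCGCTGTGGTACGG) matches the top strand at positions 25–42 (3' end points downstream).
Primer 2 (GTAAGCTCGG) also matches the top strand directly, at positions 77–86 — its reverse complement CCGAGCTTAC is not present.
Both primers anneal to the bottom strand with 3' ends pointing the same way, so neither can prime synthesis back toward the other.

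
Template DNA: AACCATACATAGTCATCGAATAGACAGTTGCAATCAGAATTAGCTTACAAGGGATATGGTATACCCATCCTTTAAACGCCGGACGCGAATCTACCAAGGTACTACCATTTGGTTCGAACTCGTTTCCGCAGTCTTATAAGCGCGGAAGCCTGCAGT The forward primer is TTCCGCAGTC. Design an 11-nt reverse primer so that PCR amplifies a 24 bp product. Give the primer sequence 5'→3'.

The forward primer binds at positions 124–133, so a 24 bp product ends at position 124 + 24 − 1 = 147.
The reverse primer anneals to the top strand over positions 137–147, i.e. to TAAGCGCGGAA.
Its sequence written 5'→3' is the reverse complement: TTCCGCGCTTA.

5'-TTCCGCGCTTA-3'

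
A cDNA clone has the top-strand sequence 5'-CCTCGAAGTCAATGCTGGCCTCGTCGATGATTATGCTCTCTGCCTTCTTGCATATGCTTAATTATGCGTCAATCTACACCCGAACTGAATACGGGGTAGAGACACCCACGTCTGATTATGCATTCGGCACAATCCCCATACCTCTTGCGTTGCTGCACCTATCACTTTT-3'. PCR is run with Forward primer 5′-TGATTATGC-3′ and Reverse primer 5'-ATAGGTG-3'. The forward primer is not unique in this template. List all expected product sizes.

The forward primer TGATTATGC matches the top strand at positions 28–36, 113–121.
The reverse primer's reverse complement is CACCTAT, matching at positions 156–162.
Each forward site pairs with the reverse site to give a product ending at position 162: sizes 135, 50 bp.

135 bp, 50 bp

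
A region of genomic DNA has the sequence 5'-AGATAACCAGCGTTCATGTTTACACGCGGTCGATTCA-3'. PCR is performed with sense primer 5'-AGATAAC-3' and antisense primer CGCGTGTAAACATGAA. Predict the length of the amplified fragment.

28 bp

Forward primer AGATAAC is found on the top strand at positions 1–7.
Taking the reverse complement of CGCGTGTAAACATGAA gives TTCATGTTTACACGCG, found at positions 13–28 on the template; the primer anneals here to the top strand with its 3' end pointing upstream.
Amplicon spans positions 1–28: 28 bp.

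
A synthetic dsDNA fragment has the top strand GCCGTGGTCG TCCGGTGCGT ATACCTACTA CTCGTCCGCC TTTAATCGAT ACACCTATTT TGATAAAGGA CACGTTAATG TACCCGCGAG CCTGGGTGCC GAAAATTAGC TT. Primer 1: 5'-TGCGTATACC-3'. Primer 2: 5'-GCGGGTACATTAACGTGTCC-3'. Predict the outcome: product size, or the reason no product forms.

Yes — a 72 bp product.

Primer 1 (TGCGTATACC) matches the top strand at positions 16–25; it acts as a forward primer.
Primer 2's reverse complement is GGACACGTTAATGTACCCGC, matching the top strand at positions 68–87; it acts as a reverse primer.
The 3' ends face each other across positions 16–87, giving a 72 bp product.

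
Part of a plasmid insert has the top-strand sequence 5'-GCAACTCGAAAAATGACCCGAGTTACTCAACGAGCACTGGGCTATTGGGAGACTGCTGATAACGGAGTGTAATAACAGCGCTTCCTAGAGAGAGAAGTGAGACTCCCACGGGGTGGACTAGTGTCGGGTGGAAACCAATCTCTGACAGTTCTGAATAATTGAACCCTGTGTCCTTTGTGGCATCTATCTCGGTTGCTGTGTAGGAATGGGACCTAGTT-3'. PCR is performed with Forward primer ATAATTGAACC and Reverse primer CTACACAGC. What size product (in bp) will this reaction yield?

49 bp

Forward primer ATAATTGAACC is found on the top strand at positions 155–165.
Reverse complement of the reverse primer: GCTGTGTAG. This occurs on the top strand at positions 195–203.
Amplicon spans positions 155–203: 49 bp.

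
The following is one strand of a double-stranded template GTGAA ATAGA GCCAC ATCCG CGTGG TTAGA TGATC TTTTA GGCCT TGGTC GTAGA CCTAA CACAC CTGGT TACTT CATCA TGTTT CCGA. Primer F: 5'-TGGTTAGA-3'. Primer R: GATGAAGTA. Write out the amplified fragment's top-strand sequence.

Scanning the template, TGGTTAGA occurs at positions 23–30; this primer anneals to the bottom strand there with its 3' end pointing downstream.
Taking the reverse complement of GATGAAGTA gives TACTTCATC, found at positions 71–79 on the template; the primer anneals here to the top strand with its 3' end pointing upstream.
The product is the template from position 23 through 79 (57 bp).

5'-TGGTTAGATGATCTTTTAGGCCTTGGTCGTAGACCTAACACACCTGGTTACTTCATC-3'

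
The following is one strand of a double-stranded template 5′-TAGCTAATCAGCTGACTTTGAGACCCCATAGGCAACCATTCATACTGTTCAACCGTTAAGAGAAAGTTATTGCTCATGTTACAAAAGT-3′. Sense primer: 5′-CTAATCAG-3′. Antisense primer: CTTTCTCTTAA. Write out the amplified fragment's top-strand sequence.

5'-CTAATCAGCTGACTTTGAGACCCCATAGGCAACCATTCATACTGTTCAACCGTTAAGAGAAAG-3'

Forward primer CTAATCAG is found on the top strand at positions 4–11.
Taking the reverse complement of CTTTCTCTTAA gives TTAAGAGAAAG, found at positions 56–66 on the template; the primer anneals here to the top strand with its 3' end pointing upstream.
The product is the template from position 4 through 66 (63 bp).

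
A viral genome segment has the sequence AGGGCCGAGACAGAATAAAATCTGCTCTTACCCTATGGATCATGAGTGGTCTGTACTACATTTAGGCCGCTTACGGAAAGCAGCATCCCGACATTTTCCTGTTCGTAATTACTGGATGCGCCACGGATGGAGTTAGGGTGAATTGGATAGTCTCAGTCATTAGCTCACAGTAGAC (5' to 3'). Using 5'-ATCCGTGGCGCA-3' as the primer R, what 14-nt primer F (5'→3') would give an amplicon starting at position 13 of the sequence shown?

The reverse primer's reverse complement TGCGCCACGGAT matches the template at positions 117–128; the product starts at position 13.
The forward primer is identical to the top strand over positions 13–26: GAATAAAATCTGCT.

5'-GAATAAAATCTGCT-3'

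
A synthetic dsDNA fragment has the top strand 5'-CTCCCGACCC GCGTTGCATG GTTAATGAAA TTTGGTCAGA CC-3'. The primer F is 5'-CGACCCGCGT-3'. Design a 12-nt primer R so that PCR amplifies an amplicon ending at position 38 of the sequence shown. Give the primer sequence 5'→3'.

The forward primer binds at positions 5–14; the product's 3' end on the top strand is position 38.
The reverse primer anneals to the top strand over positions 27–38, i.e. to GAAATTTGGTCA.
Its sequence written 5'→3' is the reverse complement: TGACCAAATTTC.

5'-TGACCAAATTTC-3'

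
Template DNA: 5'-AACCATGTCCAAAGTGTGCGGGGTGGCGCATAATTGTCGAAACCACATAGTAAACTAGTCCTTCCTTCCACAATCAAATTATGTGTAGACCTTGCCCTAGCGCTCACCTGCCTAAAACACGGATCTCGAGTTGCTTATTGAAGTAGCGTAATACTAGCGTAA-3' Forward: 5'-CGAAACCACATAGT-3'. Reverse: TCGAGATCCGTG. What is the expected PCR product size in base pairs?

92 bp

Forward primer CGAAACCACATAGT is found on the top strand at positions 38–51.
Taking the reverse complement of TCGAGATCCGTG gives CACGGATCTCGA, found at positions 118–129 on the template; the primer anneals here to the top strand with its 3' end pointing upstream.
Product length = (reverse-primer end) − (forward-primer start) + 1 = 129 − 38 + 1 = 92 bp.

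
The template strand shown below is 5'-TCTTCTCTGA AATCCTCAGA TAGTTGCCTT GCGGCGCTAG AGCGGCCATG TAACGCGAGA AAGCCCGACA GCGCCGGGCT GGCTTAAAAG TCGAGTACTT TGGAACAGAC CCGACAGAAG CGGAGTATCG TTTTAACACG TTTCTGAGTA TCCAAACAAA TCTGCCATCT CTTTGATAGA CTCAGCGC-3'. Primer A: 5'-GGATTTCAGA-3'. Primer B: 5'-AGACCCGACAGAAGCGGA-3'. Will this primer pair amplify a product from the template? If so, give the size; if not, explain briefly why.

No product — the primers' 3' ends point away from each other.

Primer A (GGATTTCAGA) has reverse complement TCTGAAATCC, which matches the top strand at positions 6–15; primer A anneals to the top strand there with its 3' end pointing upstream toward position 6.
Primer B (AGACCCGACAGAAGCGGA) matches the top strand directly at positions 107–124; it anneals to the bottom strand with its 3' end pointing downstream toward position 124.
The 3' ends diverge (primer A extends toward position 1, primer B toward position 188), so the primers never converge on a shared product.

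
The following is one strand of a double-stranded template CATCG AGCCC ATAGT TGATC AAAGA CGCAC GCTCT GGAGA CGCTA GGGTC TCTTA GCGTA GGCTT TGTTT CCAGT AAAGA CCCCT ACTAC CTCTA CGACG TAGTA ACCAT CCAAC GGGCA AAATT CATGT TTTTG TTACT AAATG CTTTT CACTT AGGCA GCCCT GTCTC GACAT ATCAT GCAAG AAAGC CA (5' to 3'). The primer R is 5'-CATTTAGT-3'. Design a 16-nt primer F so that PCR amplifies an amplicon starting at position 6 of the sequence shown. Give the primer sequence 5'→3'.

The reverse primer's reverse complement ACTAAATG matches the template at positions 138–145; the product starts at position 6.
The forward primer is identical to the top strand over positions 6–21: AGCCCATAGTTGATCA.

5'-AGCCCATAGTTGATCA-3'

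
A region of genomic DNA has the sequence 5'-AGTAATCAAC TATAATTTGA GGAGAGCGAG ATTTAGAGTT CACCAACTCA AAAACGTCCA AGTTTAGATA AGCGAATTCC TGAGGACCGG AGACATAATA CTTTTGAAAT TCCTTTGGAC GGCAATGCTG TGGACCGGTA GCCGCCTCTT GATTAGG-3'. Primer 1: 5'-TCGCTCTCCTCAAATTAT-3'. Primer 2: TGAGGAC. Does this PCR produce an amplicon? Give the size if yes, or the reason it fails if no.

No product — the primers' 3' ends point away from each other.

Primer 1 (TCGCTCTCCTCAAATTAT) has reverse complement ATAATTTGAGGAGAGCGA, which matches the top strand at positions 12–29; primer 1 anneals to the top strand there with its 3' end pointing upstream toward position 12.
Primer 2 (TGAGGAC) matches the top strand directly at positions 81–87; it anneals to the bottom strand with its 3' end pointing downstream toward position 87.
The 3' ends diverge (primer 1 extends toward position 1, primer 2 toward position 157), so the primers never converge on a shared product.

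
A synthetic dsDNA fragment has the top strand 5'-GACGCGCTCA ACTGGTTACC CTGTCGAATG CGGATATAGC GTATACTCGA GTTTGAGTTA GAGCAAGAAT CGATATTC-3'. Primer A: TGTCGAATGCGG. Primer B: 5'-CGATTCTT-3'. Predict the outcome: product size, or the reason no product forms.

Primer A (TGTCGAATGCGG) matches the top strand at positions 22–33; it acts as a forward primer.
Primer B's reverse complement is AAGAATCG, matching the top strand at positions 65–72; it acts as a reverse primer.
The 3' ends face each other across positions 22–72, giving a 51 bp product.

Yes — a 51 bp product.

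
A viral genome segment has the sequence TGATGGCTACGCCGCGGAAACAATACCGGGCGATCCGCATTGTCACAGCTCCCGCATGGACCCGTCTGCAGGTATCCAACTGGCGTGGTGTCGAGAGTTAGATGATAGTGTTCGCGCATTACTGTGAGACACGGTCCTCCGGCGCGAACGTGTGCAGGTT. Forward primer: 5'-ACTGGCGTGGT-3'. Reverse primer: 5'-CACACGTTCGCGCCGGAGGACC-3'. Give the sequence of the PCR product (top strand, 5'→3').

5'-ACTGGCGTGGTGTCGAGAGTTAGATGATAGTGTTCGCGCATTACTGTGAGACACGGTCCTCCGGCGCGAACGTGTG-3'

Forward primer ACTGGCGTGGT is found on the top strand at positions 79–89.
Taking the reverse complement of CACACGTTCGCGCCGGAGGACC gives GGTCCTCCGGCGCGAACGTGTG, found at positions 133–154 on the template; the primer anneals here to the top strand with its 3' end pointing upstream.
The product is the template from position 79 through 154 (76 bp).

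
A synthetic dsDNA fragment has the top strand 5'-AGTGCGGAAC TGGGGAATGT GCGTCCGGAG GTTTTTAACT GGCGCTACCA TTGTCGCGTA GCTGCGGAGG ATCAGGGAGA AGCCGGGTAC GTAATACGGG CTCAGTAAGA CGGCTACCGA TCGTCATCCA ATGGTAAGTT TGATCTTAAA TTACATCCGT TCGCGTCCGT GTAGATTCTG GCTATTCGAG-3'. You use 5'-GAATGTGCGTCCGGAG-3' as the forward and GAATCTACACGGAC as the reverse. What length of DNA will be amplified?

Scanning the template, GAATGTGCGTCCGGAG occurs at positions 15–30; this primer anneals to the bottom strand there with its 3' end pointing downstream.
Taking the reverse complement of GAATCTACACGGAC gives GTCCGTGTAGATTC, found at positions 165–178 on the template; the primer anneals here to the top strand with its 3' end pointing upstream.
Product length = (reverse-primer end) − (forward-primer start) + 1 = 178 − 15 + 1 = 164 bp.

164 bp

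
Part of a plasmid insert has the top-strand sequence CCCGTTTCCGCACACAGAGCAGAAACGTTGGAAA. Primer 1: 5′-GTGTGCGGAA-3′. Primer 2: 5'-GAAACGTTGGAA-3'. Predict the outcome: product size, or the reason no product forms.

Primer 1 (GTGTGCGGAA) has reverse complement TTCCGCACAC, which matches the top strand at positions 6–15; primer 1 anneals to the top strand there with its 3' end pointing upstream toward position 6.
Primer 2 (GAAACGTTGGAA) matches the top strand directly at positions 22–33; it anneals to the bottom strand with its 3' end pointing downstream toward position 33.
The 3' ends diverge (primer 1 extends toward position 1, primer 2 toward position 34), so the primers never converge on a shared product.

No product — the primers' 3' ends point away from each other.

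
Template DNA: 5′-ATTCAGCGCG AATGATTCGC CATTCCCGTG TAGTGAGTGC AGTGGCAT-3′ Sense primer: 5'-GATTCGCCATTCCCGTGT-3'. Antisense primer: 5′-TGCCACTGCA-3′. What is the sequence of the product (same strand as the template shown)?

Forward primer GATTCGCCATTCCCGTGT is found on the top strand at positions 14–31.
The reverse primer's reverse complement is TGCAGTGGCA, which matches the template at positions 38–47.
The product is the template from position 14 through 47 (34 bp).

5'-GATTCGCCATTCCCGTGTAGTGAGTGCAGTGGCA-3'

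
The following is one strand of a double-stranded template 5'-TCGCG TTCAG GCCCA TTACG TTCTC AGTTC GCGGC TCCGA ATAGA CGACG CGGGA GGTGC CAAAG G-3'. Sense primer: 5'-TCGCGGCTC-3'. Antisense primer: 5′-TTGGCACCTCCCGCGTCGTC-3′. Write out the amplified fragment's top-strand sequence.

5'-TCGCGGCTCCGAATAGACGACGCGGGAGGTGCCAA-3'

The forward primer matches the template at positions 29–37.
The reverse primer's reverse complement is GACGACGCGGGAGGTGCCAA, which matches the template at positions 44–63.
The product is the template from position 29 through 63 (35 bp).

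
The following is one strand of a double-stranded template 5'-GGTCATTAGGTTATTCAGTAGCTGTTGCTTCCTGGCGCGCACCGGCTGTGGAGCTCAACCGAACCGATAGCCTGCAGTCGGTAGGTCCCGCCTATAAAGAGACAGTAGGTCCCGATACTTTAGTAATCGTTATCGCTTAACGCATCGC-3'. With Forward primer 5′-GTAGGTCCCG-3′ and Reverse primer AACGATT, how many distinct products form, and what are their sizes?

Two products: 51 bp, 27 bp

The forward primer GTAGGTCCCG matches the top strand at positions 81–90, 105–114.
The reverse primer's reverse complement is AATCGTT, matching at positions 125–131.
Each forward site pairs with the reverse site to give a product ending at position 131: sizes 51, 27 bp.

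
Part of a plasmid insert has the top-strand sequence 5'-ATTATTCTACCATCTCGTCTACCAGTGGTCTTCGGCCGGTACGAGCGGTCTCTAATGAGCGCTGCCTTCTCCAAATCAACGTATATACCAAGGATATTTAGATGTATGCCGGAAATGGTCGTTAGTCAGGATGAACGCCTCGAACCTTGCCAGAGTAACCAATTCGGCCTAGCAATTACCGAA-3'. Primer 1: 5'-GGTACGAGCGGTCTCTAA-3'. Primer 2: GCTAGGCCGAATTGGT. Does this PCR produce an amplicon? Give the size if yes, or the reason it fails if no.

Yes — a 136 bp product.

Primer 1 (GGTACGAGCGGTCTCTAA) matches the top strand at positions 38–55; it acts as a forward primer.
Primer 2's reverse complement is ACCAATTCGGCCTAGC, matching the top strand at positions 158–173; it acts as a reverse primer.
The 3' ends face each other across positions 38–173, giving a 136 bp product.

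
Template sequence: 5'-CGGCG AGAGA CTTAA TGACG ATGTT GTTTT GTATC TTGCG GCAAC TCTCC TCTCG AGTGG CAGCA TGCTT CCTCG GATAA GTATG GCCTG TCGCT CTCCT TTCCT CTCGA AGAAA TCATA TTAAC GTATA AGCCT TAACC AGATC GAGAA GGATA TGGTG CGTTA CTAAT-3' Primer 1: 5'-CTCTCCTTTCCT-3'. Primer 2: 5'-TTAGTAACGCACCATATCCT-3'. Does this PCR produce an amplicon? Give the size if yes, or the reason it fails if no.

Primer 1 (CTCTCCTTTCCT) matches the top strand at positions 94–105; it acts as a forward primer.
Primer 2's reverse complement is AGGATATGGTGCGTTACTAA, matching the top strand at positions 150–169; it acts as a reverse primer.
The 3' ends face each other across positions 94–169, giving a 76 bp product.

Yes — a 76 bp product.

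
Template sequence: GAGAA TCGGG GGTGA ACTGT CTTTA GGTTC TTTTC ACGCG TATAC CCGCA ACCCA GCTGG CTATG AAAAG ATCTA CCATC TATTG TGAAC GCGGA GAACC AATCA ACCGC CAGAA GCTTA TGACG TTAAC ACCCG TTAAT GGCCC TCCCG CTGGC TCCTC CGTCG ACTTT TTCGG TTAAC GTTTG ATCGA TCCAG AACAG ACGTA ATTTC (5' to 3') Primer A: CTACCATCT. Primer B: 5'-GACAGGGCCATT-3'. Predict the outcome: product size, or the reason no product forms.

Primer B (GACAGGGCCATT) does not match the top strand, and its reverse complement AATGGCCCTGTC does not match either.
With no annealing site for primer B, no amplification occurs.

No product — primer B has no binding site in the template.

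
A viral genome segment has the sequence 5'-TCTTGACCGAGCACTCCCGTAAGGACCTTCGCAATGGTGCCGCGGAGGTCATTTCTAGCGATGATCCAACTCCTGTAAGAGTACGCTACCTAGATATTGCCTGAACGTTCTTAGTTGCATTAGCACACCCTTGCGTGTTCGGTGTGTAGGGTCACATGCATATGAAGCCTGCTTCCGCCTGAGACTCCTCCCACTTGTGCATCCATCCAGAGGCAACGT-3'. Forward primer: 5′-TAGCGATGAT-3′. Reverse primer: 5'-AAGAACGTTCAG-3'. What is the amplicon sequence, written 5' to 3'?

The forward primer matches the template at positions 56–65.
Taking the reverse complement of AAGAACGTTCAG gives CTGAACGTTCTT, found at positions 101–112 on the template; the primer anneals here to the top strand with its 3' end pointing upstream.
The product is the template from position 56 through 112 (57 bp).

5'-TAGCGATGATCCAACTCCTGTAAGAGTACGCTACCTAGATATTGCCTGAACGTTCTT-3'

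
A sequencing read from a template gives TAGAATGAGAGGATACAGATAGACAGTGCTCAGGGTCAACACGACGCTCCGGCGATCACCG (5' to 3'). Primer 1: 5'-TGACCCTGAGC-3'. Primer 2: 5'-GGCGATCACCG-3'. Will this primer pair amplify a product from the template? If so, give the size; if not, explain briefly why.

No product — the primers' 3' ends point away from each other.

Primer 1 (TGACCCTGAGC) has reverse complement GCTCAGGGTCA, which matches the top strand at positions 28–38; primer 1 anneals to the top strand there with its 3' end pointing upstream toward position 28.
Primer 2 (GGCGATCACCG) matches the top strand directly at positions 51–61; it anneals to the bottom strand with its 3' end pointing downstream toward position 61.
The 3' ends diverge (primer 1 extends toward position 1, primer 2 toward position 61), so the primers never converge on a shared product.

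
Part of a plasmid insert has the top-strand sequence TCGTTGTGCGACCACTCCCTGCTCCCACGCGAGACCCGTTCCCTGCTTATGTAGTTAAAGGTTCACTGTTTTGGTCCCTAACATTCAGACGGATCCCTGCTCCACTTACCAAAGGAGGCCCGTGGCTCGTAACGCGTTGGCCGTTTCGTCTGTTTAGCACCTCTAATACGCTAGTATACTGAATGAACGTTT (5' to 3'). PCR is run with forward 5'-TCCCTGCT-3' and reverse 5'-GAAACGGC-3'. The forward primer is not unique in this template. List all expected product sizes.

132 bp, 108 bp, 54 bp

The forward primer TCCCTGCT matches the top strand at positions 16–23, 40–47, 94–101.
The reverse primer's reverse complement is GCCGTTTC, matching at positions 140–147.
Each forward site pairs with the reverse site to give a product ending at position 147: sizes 132, 108, 54 bp.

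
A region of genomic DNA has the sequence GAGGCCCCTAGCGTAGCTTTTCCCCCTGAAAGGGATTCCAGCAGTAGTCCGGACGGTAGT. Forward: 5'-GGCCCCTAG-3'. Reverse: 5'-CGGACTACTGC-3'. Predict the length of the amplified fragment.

Scanning the template, GGCCCCTAG occurs at positions 3–11; this primer anneals to the bottom strand there with its 3' end pointing downstream.
The reverse primer's reverse complement is GCAGTAGTCCG, which matches the template at positions 41–51.
Product length = (reverse-primer end) − (forward-primer start) + 1 = 51 − 3 + 1 = 49 bp.

49 bp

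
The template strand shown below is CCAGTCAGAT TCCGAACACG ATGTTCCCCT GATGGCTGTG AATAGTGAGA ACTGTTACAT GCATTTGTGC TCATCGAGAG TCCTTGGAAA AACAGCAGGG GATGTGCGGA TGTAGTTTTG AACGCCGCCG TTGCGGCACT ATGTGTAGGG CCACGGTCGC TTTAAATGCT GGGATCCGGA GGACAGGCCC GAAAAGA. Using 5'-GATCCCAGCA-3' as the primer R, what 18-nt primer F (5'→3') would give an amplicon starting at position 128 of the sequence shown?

The reverse primer's reverse complement TGCTGGGATC matches the template at positions 167–176; the product starts at position 128.
The forward primer is identical to the top strand over positions 128–145: CCGTTGCGGCACTATGTG.

5'-CCGTTGCGGCACTATGTG-3'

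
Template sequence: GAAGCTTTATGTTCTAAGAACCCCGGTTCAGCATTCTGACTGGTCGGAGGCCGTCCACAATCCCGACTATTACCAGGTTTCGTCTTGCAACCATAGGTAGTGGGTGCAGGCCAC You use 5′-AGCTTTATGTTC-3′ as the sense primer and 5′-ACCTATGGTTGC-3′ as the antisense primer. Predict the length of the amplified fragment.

Scanning the template, AGCTTTATGTTC occurs at positions 3–14; this primer anneals to the bottom strand there with its 3' end pointing downstream.
Taking the reverse complement of ACCTATGGTTGC gives GCAACCATAGGT, found at positions 87–98 on the template; the primer anneals here to the top strand with its 3' end pointing upstream.
Amplicon spans positions 3–98: 96 bp.

96 bp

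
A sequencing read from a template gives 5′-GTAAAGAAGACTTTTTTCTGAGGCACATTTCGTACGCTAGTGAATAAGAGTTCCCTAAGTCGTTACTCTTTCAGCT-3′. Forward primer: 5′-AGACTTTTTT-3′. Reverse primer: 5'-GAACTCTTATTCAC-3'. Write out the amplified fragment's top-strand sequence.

Forward primer AGACTTTTTT is found on the top strand at positions 8–17.
Reverse complement of the reverse primer: GTGAATAAGAGTTC. This occurs on the top strand at positions 40–53.
The product is the template from position 8 through 53 (46 bp).

5'-AGACTTTTTTCTGAGGCACATTTCGTACGCTAGTGAATAAGAGTTC-3'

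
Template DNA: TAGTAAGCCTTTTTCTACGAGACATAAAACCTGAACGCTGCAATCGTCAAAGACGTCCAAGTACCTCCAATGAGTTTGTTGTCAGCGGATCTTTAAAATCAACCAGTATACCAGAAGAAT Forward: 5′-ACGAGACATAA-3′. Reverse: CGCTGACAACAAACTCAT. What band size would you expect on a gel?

Forward primer ACGAGACATAA is found on the top strand at positions 17–27.
The reverse primer's reverse complement is ATGAGTTTGTTGTCAGCG, which matches the template at positions 70–87.
Product length = (reverse-primer end) − (forward-primer start) + 1 = 87 − 17 + 1 = 71 bp.

71 bp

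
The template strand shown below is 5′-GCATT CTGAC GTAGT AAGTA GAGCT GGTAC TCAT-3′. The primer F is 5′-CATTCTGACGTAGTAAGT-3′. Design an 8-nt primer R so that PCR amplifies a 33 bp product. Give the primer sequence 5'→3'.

The forward primer binds at positions 2–19, so a 33 bp product ends at position 2 + 33 − 1 = 34.
The reverse primer anneals to the top strand over positions 27–34, i.e. to GTACTCAT.
Its sequence written 5'→3' is the reverse complement: ATGAGTAC.

5'-ATGAGTAC-3'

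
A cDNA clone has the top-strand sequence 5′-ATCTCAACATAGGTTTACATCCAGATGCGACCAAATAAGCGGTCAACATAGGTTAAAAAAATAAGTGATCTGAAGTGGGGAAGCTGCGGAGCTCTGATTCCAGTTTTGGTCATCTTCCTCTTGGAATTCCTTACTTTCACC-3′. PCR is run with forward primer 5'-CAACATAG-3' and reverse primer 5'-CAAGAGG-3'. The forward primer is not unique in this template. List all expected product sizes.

119 bp, 80 bp

The forward primer CAACATAG matches the top strand at positions 5–12, 44–51.
The reverse primer's reverse complement is CCTCTTG, matching at positions 117–123.
Each forward site pairs with the reverse site to give a product ending at position 123: sizes 119, 80 bp.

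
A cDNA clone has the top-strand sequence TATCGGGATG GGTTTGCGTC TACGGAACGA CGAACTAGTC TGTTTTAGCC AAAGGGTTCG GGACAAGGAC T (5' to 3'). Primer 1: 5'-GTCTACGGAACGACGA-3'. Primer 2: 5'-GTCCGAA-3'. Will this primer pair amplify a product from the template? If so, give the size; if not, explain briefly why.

Primer 2 (GTCCGAA) does not match the top strand, and its reverse complement TTCGGAC does not match either.
With no annealing site for primer 2, no amplification occurs.

No product — primer 2 has no binding site in the template.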